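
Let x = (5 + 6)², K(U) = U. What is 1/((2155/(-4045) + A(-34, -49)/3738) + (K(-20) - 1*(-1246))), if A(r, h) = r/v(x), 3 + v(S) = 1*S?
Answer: 178418478/218645986673 ≈ 0.00081602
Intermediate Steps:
x = 121 (x = 11² = 121)
v(S) = -3 + S (v(S) = -3 + 1*S = -3 + S)
A(r, h) = r/118 (A(r, h) = r/(-3 + 121) = r/118)
1/((2155/(-4045) + A(-34, -49)/3738) + (K(-20) - 1*(-1246))) = 1/((2155/(-4045) + ((1/118)*(-34))/3738) + (-20 - 1*(-1246))) = 1/((2155*(-1/4045) - 17/59*1/3738) + (-20 + 1246)) = 1/((-431/809 - 17/220542) + 1226) = 1/(-95067355/178418478 + 1226) = 1/(218645986673/178418478) = 178418478/218645986673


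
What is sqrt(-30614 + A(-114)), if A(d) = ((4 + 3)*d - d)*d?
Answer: sqrt(47362) ≈ 217.63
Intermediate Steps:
A(d) = 6*d**2 (A(d) = (7*d - d)*d = (6*d)*d = 6*d**2)
sqrt(-30614 + A(-114)) = sqrt(-30614 + 6*(-114)**2) = sqrt(-30614 + 6*12996) = sqrt(-30614 + 77976) = sqrt(47362)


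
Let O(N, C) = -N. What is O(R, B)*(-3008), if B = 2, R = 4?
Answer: 12032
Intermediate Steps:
O(R, B)*(-3008) = -1*4*(-3008) = -4*(-3008) = 12032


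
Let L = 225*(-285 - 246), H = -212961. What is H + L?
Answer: -332436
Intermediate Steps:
L = -119475 (L = 225*(-531) = -119475)
H + L = -212961 - 119475 = -332436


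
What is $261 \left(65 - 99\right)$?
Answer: $-8874$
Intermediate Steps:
$261 \left(65 - 99\right) = 261 \left(-34\right) = -8874$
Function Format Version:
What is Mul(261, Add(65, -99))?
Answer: -8874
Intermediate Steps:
Mul(261, Add(65, -99)) = Mul(261, -34) = -8874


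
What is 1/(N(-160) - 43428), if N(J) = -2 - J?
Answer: -1/43270 ≈ -2.3111e-5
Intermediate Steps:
1/(N(-160) - 43428) = 1/((-2 - 1*(-160)) - 43428) = 1/((-2 + 160) - 43428) = 1/(158 - 43428) = 1/(-43270) = -1/43270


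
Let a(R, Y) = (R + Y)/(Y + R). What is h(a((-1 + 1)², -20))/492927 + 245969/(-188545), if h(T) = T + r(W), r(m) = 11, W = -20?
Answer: -40414166241/30979640405 ≈ -1.3045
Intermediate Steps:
a(R, Y) = 1 (a(R, Y) = (R + Y)/(R + Y) = 1)
h(T) = 11 + T (h(T) = T + 11 = 11 + T)
h(a((-1 + 1)², -20))/492927 + 245969/(-188545) = (11 + 1)/492927 + 245969/(-188545) = 12*(1/492927) + 245969*(-1/188545) = 4/164309 - 245969/188545 = -40414166241/30979640405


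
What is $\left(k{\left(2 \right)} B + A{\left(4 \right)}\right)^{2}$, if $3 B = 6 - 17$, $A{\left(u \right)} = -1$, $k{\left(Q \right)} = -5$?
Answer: $\frac{2704}{9} \approx 300.44$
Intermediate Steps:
$B = - \frac{11}{3}$ ($B = \frac{6 - 17}{3} = \frac{1}{3} \left(-11\right) = - \frac{11}{3} \approx -3.6667$)
$\left(k{\left(2 \right)} B + A{\left(4 \right)}\right)^{2} = \left(\left(-5\right) \left(- \frac{11}{3}\right) - 1\right)^{2} = \left(\frac{55}{3} - 1\right)^{2} = \left(\frac{52}{3}\right)^{2} = \frac{2704}{9}$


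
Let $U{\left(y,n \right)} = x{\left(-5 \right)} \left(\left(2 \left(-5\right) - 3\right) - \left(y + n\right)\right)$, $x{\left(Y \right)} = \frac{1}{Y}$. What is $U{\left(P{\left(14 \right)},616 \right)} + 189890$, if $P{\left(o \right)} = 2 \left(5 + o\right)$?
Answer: $\frac{950117}{5} \approx 1.9002 \cdot 10^{5}$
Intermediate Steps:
$P{\left(o \right)} = 10 + 2 o$
$U{\left(y,n \right)} = \frac{13}{5} + \frac{n}{5} + \frac{y}{5}$ ($U{\left(y,n \right)} = \frac{\left(2 \left(-5\right) - 3\right) - \left(y + n\right)}{-5} = - \frac{\left(-10 - 3\right) - \left(n + y\right)}{5} = - \frac{-13 - \left(n + y\right)}{5} = - \frac{-13 - n - y}{5} = \frac{13}{5} + \frac{n}{5} + \frac{y}{5}$)
$U{\left(P{\left(14 \right)},616 \right)} + 189890 = \left(\frac{13}{5} + \frac{1}{5} \cdot 616 + \frac{10 + 2 \cdot 14}{5}\right) + 189890 = \left(\frac{13}{5} + \frac{616}{5} + \frac{10 + 28}{5}\right) + 189890 = \left(\frac{13}{5} + \frac{616}{5} + \frac{1}{5} \cdot 38\right) + 189890 = \left(\frac{13}{5} + \frac{616}{5} + \frac{38}{5}\right) + 189890 = \frac{667}{5} + 189890 = \frac{950117}{5}$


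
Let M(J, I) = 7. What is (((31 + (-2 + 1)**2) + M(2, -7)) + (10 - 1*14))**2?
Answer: 1225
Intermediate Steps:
(((31 + (-2 + 1)**2) + M(2, -7)) + (10 - 1*14))**2 = (((31 + (-2 + 1)**2) + 7) + (10 - 1*14))**2 = (((31 + (-1)**2) + 7) + (10 - 14))**2 = (((31 + 1) + 7) - 4)**2 = ((32 + 7) - 4)**2 = (39 - 4)**2 = 35**2 = 1225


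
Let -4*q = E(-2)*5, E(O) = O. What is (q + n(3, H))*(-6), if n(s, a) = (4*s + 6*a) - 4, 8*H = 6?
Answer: -90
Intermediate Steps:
H = 3/4 (H = (1/8)*6 = 3/4 ≈ 0.75000)
n(s, a) = -4 + 4*s + 6*a
q = 5/2 (q = -(-1)*5/2 = -1/4*(-10) = 5/2 ≈ 2.5000)
(q + n(3, H))*(-6) = (5/2 + (-4 + 4*3 + 6*(3/4)))*(-6) = (5/2 + (-4 + 12 + 9/2))*(-6) = (5/2 + 25/2)*(-6) = 15*(-6) = -90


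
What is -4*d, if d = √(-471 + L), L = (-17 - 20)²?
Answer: -4*√898 ≈ -119.87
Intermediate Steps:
L = 1369 (L = (-37)² = 1369)
d = √898 (d = √(-471 + 1369) = √898 ≈ 29.967)
-4*d = -4*√898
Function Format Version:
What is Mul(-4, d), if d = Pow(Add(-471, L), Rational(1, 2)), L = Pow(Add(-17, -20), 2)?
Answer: Mul(-4, Pow(898, Rational(1, 2))) ≈ -119.87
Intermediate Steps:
L = 1369 (L = Pow(-37, 2) = 1369)
d = Pow(898, Rational(1, 2)) (d = Pow(Add(-471, 1369), Rational(1, 2)) = Pow(898, Rational(1, 2)) ≈ 29.967)
Mul(-4, d) = Mul(-4, Pow(898, Rational(1, 2)))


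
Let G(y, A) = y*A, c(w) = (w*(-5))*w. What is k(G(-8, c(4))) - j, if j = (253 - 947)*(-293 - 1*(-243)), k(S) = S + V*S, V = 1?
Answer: -33420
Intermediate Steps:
c(w) = -5*w² (c(w) = (-5*w)*w = -5*w²)
G(y, A) = A*y
k(S) = 2*S (k(S) = S + 1*S = S + S = 2*S)
j = 34700 (j = -694*(-293 + 243) = -694*(-50) = 34700)
k(G(-8, c(4))) - j = 2*(-5*4²*(-8)) - 1*34700 = 2*(-5*16*(-8)) - 34700 = 2*(-80*(-8)) - 34700 = 2*640 - 34700 = 1280 - 34700 = -33420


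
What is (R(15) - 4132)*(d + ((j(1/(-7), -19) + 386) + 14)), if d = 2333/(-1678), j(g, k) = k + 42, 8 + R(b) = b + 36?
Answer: -2892808029/1678 ≈ -1.7240e+6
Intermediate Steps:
R(b) = 28 + b (R(b) = -8 + (b + 36) = -8 + (36 + b) = 28 + b)
j(g, k) = 42 + k
d = -2333/1678 (d = 2333*(-1/1678) = -2333/1678 ≈ -1.3903)
(R(15) - 4132)*(d + ((j(1/(-7), -19) + 386) + 14)) = ((28 + 15) - 4132)*(-2333/1678 + (((42 - 19) + 386) + 14)) = (43 - 4132)*(-2333/1678 + ((23 + 386) + 14)) = -4089*(-2333/1678 + (409 + 14)) = -4089*(-2333/1678 + 423) = -4089*707461/1678 = -2892808029/1678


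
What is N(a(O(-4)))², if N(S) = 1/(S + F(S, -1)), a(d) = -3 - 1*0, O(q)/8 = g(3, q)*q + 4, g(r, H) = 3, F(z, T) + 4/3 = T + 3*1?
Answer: 9/49 ≈ 0.18367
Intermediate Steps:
F(z, T) = 5/3 + T (F(z, T) = -4/3 + (T + 3*1) = -4/3 + (T + 3) = -4/3 + (3 + T) = 5/3 + T)
O(q) = 32 + 24*q (O(q) = 8*(3*q + 4) = 8*(4 + 3*q) = 32 + 24*q)
a(d) = -3 (a(d) = -3 + 0 = -3)
N(S) = 1/(⅔ + S) (N(S) = 1/(S + (5/3 - 1)) = 1/(S + ⅔) = 1/(⅔ + S))
N(a(O(-4)))² = (3/(2 + 3*(-3)))² = (3/(2 - 9))² = (3/(-7))² = (3*(-⅐))² = (-3/7)² = 9/49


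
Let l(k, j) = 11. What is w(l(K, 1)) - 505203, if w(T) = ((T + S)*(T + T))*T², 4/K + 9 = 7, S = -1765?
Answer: -5174351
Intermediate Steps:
K = -2 (K = 4/(-9 + 7) = 4/(-2) = 4*(-½) = -2)
w(T) = 2*T³*(-1765 + T) (w(T) = ((T - 1765)*(T + T))*T² = ((-1765 + T)*(2*T))*T² = (2*T*(-1765 + T))*T² = 2*T³*(-1765 + T))
w(l(K, 1)) - 505203 = 2*11³*(-1765 + 11) - 505203 = 2*1331*(-1754) - 505203 = -4669148 - 505203 = -5174351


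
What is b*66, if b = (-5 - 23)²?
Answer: 51744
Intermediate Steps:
b = 784 (b = (-28)² = 784)
b*66 = 784*66 = 51744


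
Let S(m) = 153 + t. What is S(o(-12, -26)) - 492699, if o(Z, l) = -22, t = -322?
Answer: -492868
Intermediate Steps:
S(m) = -169 (S(m) = 153 - 322 = -169)
S(o(-12, -26)) - 492699 = -169 - 492699 = -492868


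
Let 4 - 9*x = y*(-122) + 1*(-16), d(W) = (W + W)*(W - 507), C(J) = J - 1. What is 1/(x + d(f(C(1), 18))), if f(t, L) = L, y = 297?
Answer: -9/122182 ≈ -7.3661e-5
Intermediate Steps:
C(J) = -1 + J
d(W) = 2*W*(-507 + W) (d(W) = (2*W)*(-507 + W) = 2*W*(-507 + W))
x = 36254/9 (x = 4/9 - (297*(-122) + 1*(-16))/9 = 4/9 - (-36234 - 16)/9 = 4/9 - 1/9*(-36250) = 4/9 + 36250/9 = 36254/9 ≈ 4028.2)
1/(x + d(f(C(1), 18))) = 1/(36254/9 + 2*18*(-507 + 18)) = 1/(36254/9 + 2*18*(-489)) = 1/(36254/9 - 17604) = 1/(-122182/9) = -9/122182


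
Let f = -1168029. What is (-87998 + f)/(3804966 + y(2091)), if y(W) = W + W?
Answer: -1256027/3809148 ≈ -0.32974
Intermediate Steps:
y(W) = 2*W
(-87998 + f)/(3804966 + y(2091)) = (-87998 - 1168029)/(3804966 + 2*2091) = -1256027/(3804966 + 4182) = -1256027/3809148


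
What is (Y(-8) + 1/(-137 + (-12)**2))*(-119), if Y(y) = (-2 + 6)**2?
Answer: -1921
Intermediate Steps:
Y(y) = 16 (Y(y) = 4**2 = 16)
(Y(-8) + 1/(-137 + (-12)**2))*(-119) = (16 + 1/(-137 + (-12)**2))*(-119) = (16 + 1/(-137 + 144))*(-119) = (16 + 1/7)*(-119) = (113/7)*(-119) = -1921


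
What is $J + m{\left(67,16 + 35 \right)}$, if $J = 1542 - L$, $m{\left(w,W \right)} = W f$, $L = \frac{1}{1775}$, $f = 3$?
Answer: $\frac{3008624}{1775} \approx 1695.0$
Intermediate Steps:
$L = \frac{1}{1775} \approx 0.00056338$
$m{\left(w,W \right)} = 3 W$ ($m{\left(w,W \right)} = W 3 = 3 W$)
$J = \frac{2737049}{1775}$ ($J = 1542 - \frac{1}{1775} = \frac{2737049}{1775} \approx 1542.0$)
$J + m{\left(67,16 + 35 \right)} = \frac{2737049}{1775} + 3 \left(16 + 35\right) = \frac{2737049}{1775} + 3 \cdot 51 = \frac{2737049}{1775} + 153 = \frac{3008624}{1775}$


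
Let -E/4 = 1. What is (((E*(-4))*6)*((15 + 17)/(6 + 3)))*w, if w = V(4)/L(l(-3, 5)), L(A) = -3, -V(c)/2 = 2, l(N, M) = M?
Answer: 4096/9 ≈ 455.11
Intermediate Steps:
V(c) = -4 (V(c) = -2*2 = -4)
E = -4 (E = -4*1 = -4)
w = 4/3 (w = -4/(-3) = -4*(-⅓) = 4/3 ≈ 1.3333)
(((E*(-4))*6)*((15 + 17)/(6 + 3)))*w = ((-4*(-4)*6)*((15 + 17)/(6 + 3)))*(4/3) = ((16*6)*(32/9))*(4/3) = (96*(32*(⅑)))*(4/3) = (96*(32/9))*(4/3) = (1024/3)*(4/3) = 4096/9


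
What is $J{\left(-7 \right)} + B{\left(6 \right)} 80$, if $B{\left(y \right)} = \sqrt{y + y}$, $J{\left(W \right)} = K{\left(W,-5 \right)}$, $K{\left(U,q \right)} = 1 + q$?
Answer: $-4 + 160 \sqrt{3} \approx 273.13$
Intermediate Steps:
$J{\left(W \right)} = -4$ ($J{\left(W \right)} = 1 - 5 = -4$)
$B{\left(y \right)} = \sqrt{2} \sqrt{y}$ ($B{\left(y \right)} = \sqrt{2 y} = \sqrt{2} \sqrt{y}$)
$J{\left(-7 \right)} + B{\left(6 \right)} 80 = -4 + \sqrt{2} \sqrt{6} \cdot 80 = -4 + 2 \sqrt{3} \cdot 80 = -4 + 160 \sqrt{3}$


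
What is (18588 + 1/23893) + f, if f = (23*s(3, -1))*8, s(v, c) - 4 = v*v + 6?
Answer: 527653013/23893 ≈ 22084.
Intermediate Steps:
s(v, c) = 10 + v**2 (s(v, c) = 4 + (v*v + 6) = 4 + (v**2 + 6) = 4 + (6 + v**2) = 10 + v**2)
f = 3496 (f = (23*(10 + 3**2))*8 = (23*(10 + 9))*8 = (23*19)*8 = 437*8 = 3496)
(18588 + 1/23893) + f = (18588 + 1/23893) + 3496 = 444123085/23893 + 3496 = 527653013/23893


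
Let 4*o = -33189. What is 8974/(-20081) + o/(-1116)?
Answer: 208802791/29880528 ≈ 6.9879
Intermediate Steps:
o = -33189/4 (o = (1/4)*(-33189) = -33189/4 ≈ -8297.3)
8974/(-20081) + o/(-1116) = 8974/(-20081) - 33189/4/(-1116) = 8974*(-1/20081) - 33189/4*(-1/1116) = -8974/20081 + 11063/1488 = 208802791/29880528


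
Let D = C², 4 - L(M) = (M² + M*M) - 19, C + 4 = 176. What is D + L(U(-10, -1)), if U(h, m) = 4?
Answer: 29575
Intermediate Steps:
C = 172 (C = -4 + 176 = 172)
L(M) = 23 - 2*M² (L(M) = 4 - ((M² + M*M) - 19) = 4 - ((M² + M²) - 19) = 4 - (2*M² - 19) = 4 - (-19 + 2*M²) = 4 + (19 - 2*M²) = 23 - 2*M²)
D = 29584 (D = 172² = 29584)
D + L(U(-10, -1)) = 29584 + (23 - 2*4²) = 29584 + (23 - 2*16) = 29584 + (23 - 32) = 29584 - 9 = 29575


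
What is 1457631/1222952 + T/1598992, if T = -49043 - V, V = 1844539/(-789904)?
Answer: 224210886276286199/193081217472347392 ≈ 1.1612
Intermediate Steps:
V = -1844539/789904 (V = 1844539*(-1/789904) = -1844539/789904 ≈ -2.3351)
T = -38737417333/789904 (T = -49043 - 1*(-1844539/789904) = -49043 + 1844539/789904 = -38737417333/789904 ≈ -49041.)
1457631/1222952 + T/1598992 = 1457631/1222952 - 38737417333/789904/1598992 = 1457631*(1/1222952) - 38737417333/789904*1/1598992 = 1457631/1222952 - 38737417333/1263050176768 = 224210886276286199/193081217472347392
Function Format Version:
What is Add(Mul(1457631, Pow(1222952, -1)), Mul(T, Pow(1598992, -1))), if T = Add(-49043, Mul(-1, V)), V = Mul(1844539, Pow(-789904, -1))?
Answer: Rational(224210886276286199, 193081217472347392) ≈ 1.1612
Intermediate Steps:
V = Rational(-1844539, 789904) (V = Mul(1844539, Rational(-1, 789904)) = Rational(-1844539, 789904) ≈ -2.3351)
T = Rational(-38737417333, 789904) (T = Add(-49043, Mul(-1, Rational(-1844539, 789904))) = Add(-49043, Rational(1844539, 789904)) = Rational(-38737417333, 789904) ≈ -49041.)
Add(Mul(1457631, Pow(1222952, -1)), Mul(T, Pow(1598992, -1))) = Add(Mul(1457631, Pow(1222952, -1)), Mul(Rational(-38737417333, 789904), Pow(1598992, -1))) = Add(Mul(1457631, Rational(1, 1222952)), Mul(Rational(-38737417333, 789904), Rational(1, 1598992))) = Add(Rational(1457631, 1222952), Rational(-38737417333, 1263050176768)) = Rational(224210886276286199, 193081217472347392)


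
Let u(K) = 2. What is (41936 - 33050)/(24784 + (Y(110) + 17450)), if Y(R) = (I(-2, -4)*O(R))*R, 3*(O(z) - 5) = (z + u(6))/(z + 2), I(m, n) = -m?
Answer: 13329/65111 ≈ 0.20471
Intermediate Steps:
O(z) = 16/3 (O(z) = 5 + ((z + 2)/(z + 2))/3 = 5 + ((2 + z)/(2 + z))/3 = 5 + (⅓)*1 = 5 + ⅓ = 16/3)
Y(R) = 32*R/3 (Y(R) = (-1*(-2)*(16/3))*R = (2*(16/3))*R = 32*R/3)
(41936 - 33050)/(24784 + (Y(110) + 17450)) = (41936 - 33050)/(24784 + ((32/3)*110 + 17450)) = 8886/(24784 + (3520/3 + 17450)) = 8886/(24784 + 55870/3) = 8886/(130222/3) = 8886*(3/130222) = 13329/65111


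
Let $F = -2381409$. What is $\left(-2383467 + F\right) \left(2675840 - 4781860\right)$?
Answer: $10034924153520$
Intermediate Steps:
$\left(-2383467 + F\right) \left(2675840 - 4781860\right) = \left(-2383467 - 2381409\right) \left(2675840 - 4781860\right) = \left(-4764876\right) \left(-2106020\right) = 10034924153520$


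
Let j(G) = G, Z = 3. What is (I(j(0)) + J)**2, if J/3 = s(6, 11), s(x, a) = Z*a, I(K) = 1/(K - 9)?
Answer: 792100/81 ≈ 9779.0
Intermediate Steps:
I(K) = 1/(-9 + K)
s(x, a) = 3*a
J = 99 (J = 3*(3*11) = 3*33 = 99)
(I(j(0)) + J)**2 = (1/(-9 + 0) + 99)**2 = (1/(-9) + 99)**2 = (-1/9 + 99)**2 = (890/9)**2 = 792100/81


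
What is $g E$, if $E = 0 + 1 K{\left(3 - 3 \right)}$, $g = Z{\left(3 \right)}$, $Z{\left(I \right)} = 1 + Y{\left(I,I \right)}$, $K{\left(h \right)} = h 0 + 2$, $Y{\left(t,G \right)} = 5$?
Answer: $12$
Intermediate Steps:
$K{\left(h \right)} = 2$ ($K{\left(h \right)} = 0 + 2 = 2$)
$Z{\left(I \right)} = 6$ ($Z{\left(I \right)} = 1 + 5 = 6$)
$g = 6$
$E = 2$ ($E = 0 + 1 \cdot 2 = 0 + 2 = 2$)
$g E = 6 \cdot 2 = 12$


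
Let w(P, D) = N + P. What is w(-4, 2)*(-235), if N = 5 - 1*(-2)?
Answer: -705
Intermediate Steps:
N = 7 (N = 5 + 2 = 7)
w(P, D) = 7 + P
w(-4, 2)*(-235) = (7 - 4)*(-235) = 3*(-235) = -705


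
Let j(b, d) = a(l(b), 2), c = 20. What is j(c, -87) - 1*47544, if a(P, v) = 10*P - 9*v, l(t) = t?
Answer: -47362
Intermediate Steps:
a(P, v) = -9*v + 10*P
j(b, d) = -18 + 10*b (j(b, d) = -9*2 + 10*b = -18 + 10*b)
j(c, -87) - 1*47544 = (-18 + 10*20) - 1*47544 = (-18 + 200) - 47544 = 182 - 47544 = -47362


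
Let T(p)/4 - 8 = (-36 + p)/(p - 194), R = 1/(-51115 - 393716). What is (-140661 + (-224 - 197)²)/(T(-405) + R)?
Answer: 9746878870020/9311201893 ≈ 1046.8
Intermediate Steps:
R = -1/444831 (R = 1/(-444831) = -1/444831 ≈ -2.2480e-6)
T(p) = 32 + 4*(-36 + p)/(-194 + p) (T(p) = 32 + 4*((-36 + p)/(p - 194)) = 32 + 4*((-36 + p)/(-194 + p)) = 32 + 4*(-36 + p)/(-194 + p))
(-140661 + (-224 - 197)²)/(T(-405) + R) = (-140661 + (-224 - 197)²)/(4*(-1588 + 9*(-405))/(-194 - 405) - 1/444831) = (-140661 + (-421)²)/(4*(-1588 - 3645)/(-599) - 1/444831) = (-140661 + 177241)/(4*(-1/599)*(-5233) - 1/444831) = 36580/(20932/599 - 1/444831) = 36580/(9311201893/266453769) = 36580*(266453769/9311201893) = 9746878870020/9311201893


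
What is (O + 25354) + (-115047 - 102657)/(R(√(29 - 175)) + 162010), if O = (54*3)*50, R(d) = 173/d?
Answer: 42731275470992442/1277365694843 - 12554264*I*√146/1277365694843 ≈ 33453.0 - 0.00011876*I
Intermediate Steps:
O = 8100 (O = 162*50 = 8100)
(O + 25354) + (-115047 - 102657)/(R(√(29 - 175)) + 162010) = (8100 + 25354) + (-115047 - 102657)/(173/(√(29 - 175)) + 162010) = 33454 - 217704/(173/(√(-146)) + 162010) = 33454 - 217704/(173/((I*√146)) + 162010) = 33454 - 217704/(173*(-I*√146/146) + 162010) = 33454 - 217704/(-173*I*√146/146 + 162010) = 33454 - 217704/(162010 - 173*I*√146/146)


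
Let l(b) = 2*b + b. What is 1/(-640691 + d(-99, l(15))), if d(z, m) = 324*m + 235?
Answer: -1/625876 ≈ -1.5978e-6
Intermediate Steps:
l(b) = 3*b
d(z, m) = 235 + 324*m
1/(-640691 + d(-99, l(15))) = 1/(-640691 + (235 + 324*(3*15))) = 1/(-640691 + (235 + 324*45)) = 1/(-640691 + (235 + 14580)) = 1/(-640691 + 14815) = 1/(-625876) = -1/625876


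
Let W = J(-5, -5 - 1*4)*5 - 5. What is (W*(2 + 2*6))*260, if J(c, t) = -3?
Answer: -72800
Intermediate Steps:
W = -20 (W = -3*5 - 5 = -15 - 5 = -20)
(W*(2 + 2*6))*260 = -20*(2 + 2*6)*260 = -20*(2 + 12)*260 = -20*14*260 = -280*260 = -72800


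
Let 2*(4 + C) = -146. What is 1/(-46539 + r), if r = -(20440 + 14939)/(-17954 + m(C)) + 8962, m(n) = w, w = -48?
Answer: -18002/676425775 ≈ -2.6613e-5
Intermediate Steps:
C = -77 (C = -4 + (½)*(-146) = -4 - 73 = -77)
m(n) = -48
r = 161369303/18002 (r = -(20440 + 14939)/(-17954 - 48) + 8962 = -35379/(-18002) + 8962 = -35379*(-1)/18002 + 8962 = -1*(-35379/18002) + 8962 = 35379/18002 + 8962 = 161369303/18002 ≈ 8964.0)
1/(-46539 + r) = 1/(-46539 + 161369303/18002) = 1/(-676425775/18002) = -18002/676425775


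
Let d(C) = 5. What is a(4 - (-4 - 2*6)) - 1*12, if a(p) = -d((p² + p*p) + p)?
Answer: -17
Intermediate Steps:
a(p) = -5 (a(p) = -1*5 = -5)
a(4 - (-4 - 2*6)) - 1*12 = -5 - 1*12 = -5 - 12 = -17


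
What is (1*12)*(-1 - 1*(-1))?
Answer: 0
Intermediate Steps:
(1*12)*(-1 - 1*(-1)) = 12*(-1 + 1) = 12*0 = 0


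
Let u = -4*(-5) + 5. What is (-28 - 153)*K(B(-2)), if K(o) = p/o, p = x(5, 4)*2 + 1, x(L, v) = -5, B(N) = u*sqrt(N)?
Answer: -1629*I*sqrt(2)/50 ≈ -46.075*I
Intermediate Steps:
u = 25 (u = 20 + 5 = 25)
B(N) = 25*sqrt(N)
p = -9 (p = -5*2 + 1 = -10 + 1 = -9)
K(o) = -9/o
(-28 - 153)*K(B(-2)) = (-28 - 153)*(-9*(-I*sqrt(2)/50)) = -(-1629)/(25*(I*sqrt(2))) = -(-1629)/(25*I*sqrt(2)) = -(-1629)*(-I*sqrt(2)/50) = -1629*I*sqrt(2)/50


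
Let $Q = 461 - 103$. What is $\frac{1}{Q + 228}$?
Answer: $\frac{1}{586} \approx 0.0017065$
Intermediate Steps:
$Q = 358$
$\frac{1}{Q + 228} = \frac{1}{358 + 228} = \frac{1}{586}$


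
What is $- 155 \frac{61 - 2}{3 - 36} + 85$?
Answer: $\frac{11950}{33} \approx 362.12$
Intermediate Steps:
$- 155 \frac{61 - 2}{3 - 36} + 85 = - 155 \frac{61 - 2}{-33} + 85 = - 155 \cdot 59 \left(- \frac{1}{33}\right) + 85 = \left(-155\right) \left(- \frac{59}{33}\right) + 85 = \frac{9145}{33} + 85 = \frac{11950}{33}$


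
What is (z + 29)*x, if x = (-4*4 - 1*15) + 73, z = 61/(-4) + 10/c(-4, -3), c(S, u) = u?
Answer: 875/2 ≈ 437.50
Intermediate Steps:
z = -223/12 (z = 61/(-4) + 10/(-3) = 61*(-¼) + 10*(-⅓) = -61/4 - 10/3 = -223/12 ≈ -18.583)
x = 42 (x = (-16 - 15) + 73 = -31 + 73 = 42)
(z + 29)*x = (-223/12 + 29)*42 = (125/12)*42 = 875/2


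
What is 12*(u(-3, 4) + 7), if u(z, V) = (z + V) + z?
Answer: 60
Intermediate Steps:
u(z, V) = V + 2*z (u(z, V) = (V + z) + z = V + 2*z)
12*(u(-3, 4) + 7) = 12*((4 + 2*(-3)) + 7) = 12*((4 - 6) + 7) = 12*(-2 + 7) = 12*5 = 60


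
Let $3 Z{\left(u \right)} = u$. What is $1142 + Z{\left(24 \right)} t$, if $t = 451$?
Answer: $4750$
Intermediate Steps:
$Z{\left(u \right)} = \frac{u}{3}$
$1142 + Z{\left(24 \right)} t = 1142 + \frac{1}{3} \cdot 24 \cdot 451 = 1142 + 8 \cdot 451 = 1142 + 3608 = 4750$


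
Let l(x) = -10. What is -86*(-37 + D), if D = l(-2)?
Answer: 4042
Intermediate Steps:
D = -10
-86*(-37 + D) = -86*(-37 - 10) = -86*(-47) = 4042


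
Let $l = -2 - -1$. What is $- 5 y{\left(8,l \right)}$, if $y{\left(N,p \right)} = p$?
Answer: $5$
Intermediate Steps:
$l = -1$ ($l = -2 + 1 = -1$)
$- 5 y{\left(8,l \right)} = \left(-5\right) \left(-1\right) = 5$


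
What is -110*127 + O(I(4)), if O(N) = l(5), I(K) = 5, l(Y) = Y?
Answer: -13965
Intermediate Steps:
O(N) = 5
-110*127 + O(I(4)) = -110*127 + 5 = -13970 + 5 = -13965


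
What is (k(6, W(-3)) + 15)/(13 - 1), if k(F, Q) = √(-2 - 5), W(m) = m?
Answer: 5/4 + I*√7/12 ≈ 1.25 + 0.22048*I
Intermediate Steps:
k(F, Q) = I*√7 (k(F, Q) = √(-7) = I*√7)
(k(6, W(-3)) + 15)/(13 - 1) = (I*√7 + 15)/(13 - 1) = (15 + I*√7)/12 = 5/4 + I*√7/12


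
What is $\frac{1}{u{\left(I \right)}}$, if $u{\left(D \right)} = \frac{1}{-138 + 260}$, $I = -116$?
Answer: $122$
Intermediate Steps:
$u{\left(D \right)} = \frac{1}{122}$
$\frac{1}{u{\left(I \right)}} = \frac{1}{\frac{1}{122}} = 122$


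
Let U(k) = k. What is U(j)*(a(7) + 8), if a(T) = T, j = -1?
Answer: -15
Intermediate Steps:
U(j)*(a(7) + 8) = -(7 + 8) = -1*15 = -15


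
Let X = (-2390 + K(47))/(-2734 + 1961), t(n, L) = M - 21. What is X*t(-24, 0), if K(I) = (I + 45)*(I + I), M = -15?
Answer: 225288/773 ≈ 291.45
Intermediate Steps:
K(I) = 2*I*(45 + I) (K(I) = (45 + I)*(2*I) = 2*I*(45 + I))
t(n, L) = -36 (t(n, L) = -15 - 21 = -36)
X = -6258/773 (X = (-2390 + 2*47*(45 + 47))/(-2734 + 1961) = (-2390 + 2*47*92)/(-773) = (-2390 + 8648)*(-1/773) = 6258*(-1/773) = -6258/773 ≈ -8.0957)
X*t(-24, 0) = -6258/773*(-36) = 225288/773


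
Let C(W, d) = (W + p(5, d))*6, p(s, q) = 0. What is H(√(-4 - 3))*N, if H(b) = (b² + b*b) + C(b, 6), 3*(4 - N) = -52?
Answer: -896/3 + 128*I*√7 ≈ -298.67 + 338.66*I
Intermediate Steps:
N = 64/3 (N = 4 - ⅓*(-52) = 4 + 52/3 = 64/3 ≈ 21.333)
C(W, d) = 6*W (C(W, d) = (W + 0)*6 = W*6 = 6*W)
H(b) = 2*b² + 6*b (H(b) = (b² + b*b) + 6*b = (b² + b²) + 6*b = 2*b² + 6*b)
H(√(-4 - 3))*N = (2*√(-4 - 3)*(3 + √(-4 - 3)))*(64/3) = (2*√(-7)*(3 + √(-7)))*(64/3) = (2*(I*√7)*(3 + I*√7))*(64/3) = (2*I*√7*(3 + I*√7))*(64/3) = 128*I*√7*(3 + I*√7)/3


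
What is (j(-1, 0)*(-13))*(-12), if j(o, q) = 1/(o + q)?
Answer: -156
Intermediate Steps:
(j(-1, 0)*(-13))*(-12) = (-13/(-1 + 0))*(-12) = (-13/(-1))*(-12) = -1*(-13)*(-12) = 13*(-12) = -156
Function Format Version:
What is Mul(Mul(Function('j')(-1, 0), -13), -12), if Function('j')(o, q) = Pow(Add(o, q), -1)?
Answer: -156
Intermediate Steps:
Mul(Mul(Function('j')(-1, 0), -13), -12) = Mul(Mul(Pow(Add(-1, 0), -1), -13), -12) = Mul(Mul(Pow(-1, -1), -13), -12) = Mul(Mul(-1, -13), -12) = Mul(13, -12) = -156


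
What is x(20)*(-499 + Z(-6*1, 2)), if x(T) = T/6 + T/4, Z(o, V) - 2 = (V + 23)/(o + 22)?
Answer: -198175/48 ≈ -4128.6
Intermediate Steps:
Z(o, V) = 2 + (23 + V)/(22 + o) (Z(o, V) = 2 + (V + 23)/(o + 22) = 2 + (23 + V)/(22 + o))
x(T) = 5*T/12 (x(T) = T*(1/6) + T*(1/4) = T/6 + T/4 = 5*T/12)
x(20)*(-499 + Z(-6*1, 2)) = ((5/12)*20)*(-499 + (67 + 2 + 2*(-6*1))/(22 - 6*1)) = 25*(-499 + (67 + 2 + 2*(-6))/(22 - 6))/3 = 25*(-499 + (67 + 2 - 12)/16)/3 = 25*(-499 + (1/16)*57)/3 = 25*(-499 + 57/16)/3 = (25/3)*(-7927/16) = -198175/48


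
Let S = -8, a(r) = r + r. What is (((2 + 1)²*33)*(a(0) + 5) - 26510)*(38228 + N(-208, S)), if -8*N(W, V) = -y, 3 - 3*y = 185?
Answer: -11477591125/12 ≈ -9.5647e+8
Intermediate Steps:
a(r) = 2*r
y = -182/3 (y = 1 - ⅓*185 = 1 - 185/3 = -182/3 ≈ -60.667)
N(W, V) = -91/12 (N(W, V) = -(-1)*(-182)/(8*3) = -⅛*182/3 = -91/12)
(((2 + 1)²*33)*(a(0) + 5) - 26510)*(38228 + N(-208, S)) = (((2 + 1)²*33)*(2*0 + 5) - 26510)*(38228 - 91/12) = ((3²*33)*(0 + 5) - 26510)*(458645/12) = ((9*33)*5 - 26510)*(458645/12) = (297*5 - 26510)*(458645/12) = (1485 - 26510)*(458645/12) = -25025*458645/12 = -11477591125/12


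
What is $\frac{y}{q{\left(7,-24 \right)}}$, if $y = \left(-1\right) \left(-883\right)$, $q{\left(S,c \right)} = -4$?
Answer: $- \frac{883}{4} \approx -220.75$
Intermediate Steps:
$y = 883$
$\frac{y}{q{\left(7,-24 \right)}} = \frac{883}{-4} = 883 \left(- \frac{1}{4}\right) = - \frac{883}{4}$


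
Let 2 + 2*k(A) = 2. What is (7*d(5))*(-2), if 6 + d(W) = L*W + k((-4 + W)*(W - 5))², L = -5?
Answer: 434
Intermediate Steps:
k(A) = 0 (k(A) = -1 + (½)*2 = -1 + 1 = 0)
d(W) = -6 - 5*W (d(W) = -6 + (-5*W + 0²) = -6 + (-5*W + 0) = -6 - 5*W)
(7*d(5))*(-2) = (7*(-6 - 5*5))*(-2) = (7*(-6 - 25))*(-2) = (7*(-31))*(-2) = -217*(-2) = 434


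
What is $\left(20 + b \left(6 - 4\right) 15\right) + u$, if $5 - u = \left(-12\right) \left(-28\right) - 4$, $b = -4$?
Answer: $-427$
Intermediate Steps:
$u = -327$ ($u = 5 - \left(\left(-12\right) \left(-28\right) - 4\right) = 5 - \left(336 - 4\right) = 5 - 332 = -327$)
$\left(20 + b \left(6 - 4\right) 15\right) + u = \left(20 + - 4 \left(6 - 4\right) 15\right) - 327 = \left(20 + \left(-4\right) 2 \cdot 15\right) - 327 = \left(20 - 120\right) - 327 = -100 - 327 = -427$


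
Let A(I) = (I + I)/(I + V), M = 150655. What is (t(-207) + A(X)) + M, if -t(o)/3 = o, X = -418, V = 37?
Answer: 57636992/381 ≈ 1.5128e+5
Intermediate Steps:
t(o) = -3*o
A(I) = 2*I/(37 + I) (A(I) = (I + I)/(I + 37) = (2*I)/(37 + I) = 2*I/(37 + I))
(t(-207) + A(X)) + M = (-3*(-207) + 2*(-418)/(37 - 418)) + 150655 = (621 + 2*(-418)/(-381)) + 150655 = (621 + 2*(-418)*(-1/381)) + 150655 = (621 + 836/381) + 150655 = 237437/381 + 150655 = 57636992/381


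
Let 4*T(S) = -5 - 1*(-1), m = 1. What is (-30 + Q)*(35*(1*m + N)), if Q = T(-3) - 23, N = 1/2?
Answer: -2835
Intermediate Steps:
T(S) = -1 (T(S) = (-5 - 1*(-1))/4 = (-5 + 1)/4 = (¼)*(-4) = -1)
N = ½ ≈ 0.50000
Q = -24 (Q = -1 - 23 = -24)
(-30 + Q)*(35*(1*m + N)) = (-30 - 24)*(35*(1*1 + ½)) = -1890*(1 + ½) = -1890*3/2 = -54*105/2 = -2835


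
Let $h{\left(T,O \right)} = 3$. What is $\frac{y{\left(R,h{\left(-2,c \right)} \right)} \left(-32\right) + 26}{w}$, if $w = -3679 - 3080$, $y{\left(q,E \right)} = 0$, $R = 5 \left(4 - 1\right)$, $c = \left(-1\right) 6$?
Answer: $- \frac{26}{6759} \approx -0.0038467$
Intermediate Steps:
$c = -6$
$R = 15$ ($R = 5 \cdot 3 = 15$)
$w = -6759$
$\frac{y{\left(R,h{\left(-2,c \right)} \right)} \left(-32\right) + 26}{w} = \frac{0 \left(-32\right) + 26}{-6759} = \left(0 + 26\right) \left(- \frac{1}{6759}\right) = 26 \left(- \frac{1}{6759}\right) = - \frac{26}{6759}$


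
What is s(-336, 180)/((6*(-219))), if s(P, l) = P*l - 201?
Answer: 20227/438 ≈ 46.180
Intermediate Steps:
s(P, l) = -201 + P*l
s(-336, 180)/((6*(-219))) = (-201 - 336*180)/((6*(-219))) = (-201 - 60480)/(-1314) = -60681*(-1/1314) = 20227/438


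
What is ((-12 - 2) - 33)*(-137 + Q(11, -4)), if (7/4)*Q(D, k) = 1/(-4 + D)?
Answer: 315323/49 ≈ 6435.2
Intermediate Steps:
Q(D, k) = 4/(7*(-4 + D))
((-12 - 2) - 33)*(-137 + Q(11, -4)) = ((-12 - 2) - 33)*(-137 + 4/(7*(-4 + 11))) = (-14 - 33)*(-137 + (4/7)/7) = -47*(-137 + (4/7)*(⅐)) = -47*(-137 + 4/49) = -47*(-6709/49) = 315323/49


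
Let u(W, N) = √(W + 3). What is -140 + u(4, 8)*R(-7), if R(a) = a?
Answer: -140 - 7*√7 ≈ -158.52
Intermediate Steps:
u(W, N) = √(3 + W)
-140 + u(4, 8)*R(-7) = -140 + √(3 + 4)*(-7) = -140 + √7*(-7) = -140 - 7*√7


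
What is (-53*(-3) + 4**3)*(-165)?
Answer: -36795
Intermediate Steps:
(-53*(-3) + 4**3)*(-165) = (159 + 64)*(-165) = 223*(-165) = -36795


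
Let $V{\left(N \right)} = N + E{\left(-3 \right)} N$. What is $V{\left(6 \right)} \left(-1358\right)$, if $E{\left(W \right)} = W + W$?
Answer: $40740$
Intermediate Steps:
$E{\left(W \right)} = 2 W$
$V{\left(N \right)} = - 5 N$ ($V{\left(N \right)} = N + 2 \left(-3\right) N = N - 6 N = - 5 N$)
$V{\left(6 \right)} \left(-1358\right) = \left(-5\right) 6 \left(-1358\right) = \left(-30\right) \left(-1358\right) = 40740$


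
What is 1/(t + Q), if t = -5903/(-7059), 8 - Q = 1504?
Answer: -7059/10554361 ≈ -0.00066882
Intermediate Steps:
Q = -1496 (Q = 8 - 1*1504 = 8 - 1504 = -1496)
t = 5903/7059 (t = -5903*(-1/7059) = 5903/7059 ≈ 0.83624)
1/(t + Q) = 1/(5903/7059 - 1496) = 1/(-10554361/7059) = -7059/10554361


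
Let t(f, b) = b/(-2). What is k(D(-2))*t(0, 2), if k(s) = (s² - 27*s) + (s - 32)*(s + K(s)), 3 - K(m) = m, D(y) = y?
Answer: 44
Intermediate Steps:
K(m) = 3 - m
t(f, b) = -b/2 (t(f, b) = b*(-½) = -b/2)
k(s) = -96 + s² - 24*s (k(s) = (s² - 27*s) + (s - 32)*(s + (3 - s)) = (s² - 27*s) + (-32 + s)*3 = (s² - 27*s) + (-96 + 3*s) = -96 + s² - 24*s)
k(D(-2))*t(0, 2) = (-96 + (-2)² - 24*(-2))*(-½*2) = (-96 + 4 + 48)*(-1) = -44*(-1) = 44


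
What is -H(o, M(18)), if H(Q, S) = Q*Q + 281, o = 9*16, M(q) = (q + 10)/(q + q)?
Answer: -21017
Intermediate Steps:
M(q) = (10 + q)/(2*q) (M(q) = (10 + q)/((2*q)) = (10 + q)*(1/(2*q)) = (10 + q)/(2*q))
o = 144
H(Q, S) = 281 + Q**2 (H(Q, S) = Q**2 + 281 = 281 + Q**2)
-H(o, M(18)) = -(281 + 144**2) = -(281 + 20736) = -1*21017 = -21017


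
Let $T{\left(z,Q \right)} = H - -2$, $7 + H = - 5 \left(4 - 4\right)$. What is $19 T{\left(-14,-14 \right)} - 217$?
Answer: $-312$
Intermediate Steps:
$H = -7$ ($H = -7 - 5 \left(4 - 4\right) = -7 - 0 = -7 + 0 = -7$)
$T{\left(z,Q \right)} = -5$ ($T{\left(z,Q \right)} = -7 - -2 = -7 + 2 = -5$)
$19 T{\left(-14,-14 \right)} - 217 = 19 \left(-5\right) - 217 = -95 - 217 = -312$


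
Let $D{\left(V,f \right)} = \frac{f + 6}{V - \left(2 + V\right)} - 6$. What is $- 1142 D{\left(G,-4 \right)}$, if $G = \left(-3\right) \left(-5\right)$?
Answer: $7994$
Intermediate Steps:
$G = 15$
$D{\left(V,f \right)} = -9 - \frac{f}{2}$ ($D{\left(V,f \right)} = \frac{6 + f}{-2} - 6 = \left(6 + f\right) \left(- \frac{1}{2}\right) - 6 = \left(-3 - \frac{f}{2}\right) - 6 = -9 - \frac{f}{2}$)
$- 1142 D{\left(G,-4 \right)} = - 1142 \left(-9 - -2\right) = - 1142 \left(-9 + 2\right) = \left(-1142\right) \left(-7\right) = 7994$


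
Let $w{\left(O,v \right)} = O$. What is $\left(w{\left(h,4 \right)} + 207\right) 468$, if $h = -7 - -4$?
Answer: $95472$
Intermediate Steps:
$h = -3$ ($h = -7 + 4 = -3$)
$\left(w{\left(h,4 \right)} + 207\right) 468 = \left(-3 + 207\right) 468 = 204 \cdot 468 = 95472$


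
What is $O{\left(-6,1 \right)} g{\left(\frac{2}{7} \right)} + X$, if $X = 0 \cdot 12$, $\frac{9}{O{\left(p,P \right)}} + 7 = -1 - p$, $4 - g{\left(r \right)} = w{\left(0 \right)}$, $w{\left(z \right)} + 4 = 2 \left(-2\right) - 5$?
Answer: $- \frac{153}{2} \approx -76.5$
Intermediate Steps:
$w{\left(z \right)} = -13$ ($w{\left(z \right)} = -4 + \left(2 \left(-2\right) - 5\right) = -4 - 9 = -13$)
$g{\left(r \right)} = 17$ ($g{\left(r \right)} = 4 - -13 = 4 + 13 = 17$)
$O{\left(p,P \right)} = \frac{9}{-8 - p}$ ($O{\left(p,P \right)} = \frac{9}{-7 - \left(1 + p\right)} = \frac{9}{-8 - p}$)
$X = 0$
$O{\left(-6,1 \right)} g{\left(\frac{2}{7} \right)} + X = - \frac{9}{8 - 6} \cdot 17 + 0 = - \frac{9}{2} \cdot 17 + 0 = \left(-9\right) \frac{1}{2} \cdot 17 + 0 = \left(- \frac{9}{2}\right) 17 + 0 = - \frac{153}{2} + 0 = - \frac{153}{2}$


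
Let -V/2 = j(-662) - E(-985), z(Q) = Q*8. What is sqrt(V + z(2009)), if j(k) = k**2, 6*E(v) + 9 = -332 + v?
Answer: I*sqrt(860858) ≈ 927.82*I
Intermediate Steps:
E(v) = -341/6 + v/6 (E(v) = -3/2 + (-332 + v)/6 = -3/2 + (-166/3 + v/6) = -341/6 + v/6)
z(Q) = 8*Q
V = -876930 (V = -2*((-662)**2 - (-341/6 + (1/6)*(-985))) = -2*(438244 - (-341/6 - 985/6)) = -2*(438244 - 1*(-221)) = -2*(438244 + 221) = -2*438465 = -876930)
sqrt(V + z(2009)) = sqrt(-876930 + 8*2009) = sqrt(-876930 + 16072) = sqrt(-860858) = I*sqrt(860858)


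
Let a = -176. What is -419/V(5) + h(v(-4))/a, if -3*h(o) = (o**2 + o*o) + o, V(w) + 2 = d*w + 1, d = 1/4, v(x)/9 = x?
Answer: -73531/44 ≈ -1671.2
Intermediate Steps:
v(x) = 9*x
d = 1/4 (d = 1*(1/4) = 1/4 ≈ 0.25000)
V(w) = -1 + w/4 (V(w) = -2 + (w/4 + 1) = -2 + (1 + w/4) = -1 + w/4)
h(o) = -2*o**2/3 - o/3 (h(o) = -((o**2 + o*o) + o)/3 = -((o**2 + o**2) + o)/3 = -(2*o**2 + o)/3 = -(o + 2*o**2)/3 = -2*o**2/3 - o/3)
-419/V(5) + h(v(-4))/a = -419/(-1 + (1/4)*5) - 9*(-4)*(1 + 2*(9*(-4)))/3/(-176) = -419/(-1 + 5/4) - 1/3*(-36)*(1 + 2*(-36))*(-1/176) = -419/1/4 - 1/3*(-36)*(1 - 72)*(-1/176) = -419*4 - 1/3*(-36)*(-71)*(-1/176) = -1676 - 852*(-1/176) = -1676 + 213/44 = -73531/44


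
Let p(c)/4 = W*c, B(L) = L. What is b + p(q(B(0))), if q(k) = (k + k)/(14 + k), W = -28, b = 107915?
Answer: 107915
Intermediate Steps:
q(k) = 2*k/(14 + k) (q(k) = (2*k)/(14 + k) = 2*k/(14 + k))
p(c) = -112*c (p(c) = 4*(-28*c) = -112*c)
b + p(q(B(0))) = 107915 - 224*0/(14 + 0) = 107915 - 224*0/14 = 107915 - 112*0 = 107915 + 0 = 107915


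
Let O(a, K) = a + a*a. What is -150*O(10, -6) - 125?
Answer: -16625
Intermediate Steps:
O(a, K) = a + a²
-150*O(10, -6) - 125 = -1500*(1 + 10) - 125 = -1500*11 - 125 = -150*110 - 125 = -16500 - 125 = -16625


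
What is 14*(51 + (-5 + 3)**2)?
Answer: 770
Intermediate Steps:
14*(51 + (-5 + 3)**2) = 14*(51 + (-2)**2) = 14*(51 + 4) = 14*55 = 770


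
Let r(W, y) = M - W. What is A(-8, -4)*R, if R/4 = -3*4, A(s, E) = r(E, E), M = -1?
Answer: -144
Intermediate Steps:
r(W, y) = -1 - W
A(s, E) = -1 - E
R = -48 (R = 4*(-3*4) = 4*(-12) = -48)
A(-8, -4)*R = (-1 - 1*(-4))*(-48) = (-1 + 4)*(-48) = 3*(-48) = -144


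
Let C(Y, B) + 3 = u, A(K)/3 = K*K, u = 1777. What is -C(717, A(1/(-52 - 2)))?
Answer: -1774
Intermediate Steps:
A(K) = 3*K**2 (A(K) = 3*(K*K) = 3*K**2)
C(Y, B) = 1774 (C(Y, B) = -3 + 1777 = 1774)
-C(717, A(1/(-52 - 2))) = -1*1774 = -1774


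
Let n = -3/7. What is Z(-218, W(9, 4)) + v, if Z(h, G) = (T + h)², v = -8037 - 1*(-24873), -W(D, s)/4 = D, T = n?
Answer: 3162805/49 ≈ 64547.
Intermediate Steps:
n = -3/7 (n = -3*⅐ = -3/7 ≈ -0.42857)
T = -3/7 ≈ -0.42857
W(D, s) = -4*D
v = 16836 (v = -8037 + 24873 = 16836)
Z(h, G) = (-3/7 + h)²
Z(-218, W(9, 4)) + v = (-3 + 7*(-218))²/49 + 16836 = (-3 - 1526)²/49 + 16836 = (1/49)*(-1529)² + 16836 = (1/49)*2337841 + 16836 = 2337841/49 + 16836 = 3162805/49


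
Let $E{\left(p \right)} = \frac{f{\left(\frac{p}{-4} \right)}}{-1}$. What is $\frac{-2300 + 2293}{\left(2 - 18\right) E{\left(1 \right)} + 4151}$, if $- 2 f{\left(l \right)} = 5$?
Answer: $- \frac{7}{4111} \approx -0.0017027$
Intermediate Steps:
$f{\left(l \right)} = - \frac{5}{2}$ ($f{\left(l \right)} = \left(- \frac{1}{2}\right) 5 = - \frac{5}{2}$)
$E{\left(p \right)} = \frac{5}{2}$ ($E{\left(p \right)} = - \frac{5}{2 \left(-1\right)} = \left(- \frac{5}{2}\right) \left(-1\right) = \frac{5}{2}$)
$\frac{-2300 + 2293}{\left(2 - 18\right) E{\left(1 \right)} + 4151} = \frac{-2300 + 2293}{\left(2 - 18\right) \frac{5}{2} + 4151} = - \frac{7}{\left(-16\right) \frac{5}{2} + 4151} = - \frac{7}{-40 + 4151} = - \frac{7}{4111}$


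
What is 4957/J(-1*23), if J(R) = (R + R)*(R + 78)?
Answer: -4957/2530 ≈ -1.9593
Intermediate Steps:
J(R) = 2*R*(78 + R) (J(R) = (2*R)*(78 + R) = 2*R*(78 + R))
4957/J(-1*23) = 4957/((2*(-1*23)*(78 - 1*23))) = 4957/((2*(-23)*(78 - 23))) = 4957/((2*(-23)*55)) = 4957/(-2530) = 4957*(-1/2530) = -4957/2530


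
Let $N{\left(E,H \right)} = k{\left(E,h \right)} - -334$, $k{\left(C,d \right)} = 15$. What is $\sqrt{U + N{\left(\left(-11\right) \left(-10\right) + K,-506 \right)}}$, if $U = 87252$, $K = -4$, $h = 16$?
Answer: $\sqrt{87601} \approx 295.97$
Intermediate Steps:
$N{\left(E,H \right)} = 349$ ($N{\left(E,H \right)} = 15 - -334 = 15 + 334 = 349$)
$\sqrt{U + N{\left(\left(-11\right) \left(-10\right) + K,-506 \right)}} = \sqrt{87252 + 349} = \sqrt{87601}$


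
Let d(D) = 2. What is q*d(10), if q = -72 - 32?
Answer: -208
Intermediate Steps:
q = -104
q*d(10) = -104*2 = -208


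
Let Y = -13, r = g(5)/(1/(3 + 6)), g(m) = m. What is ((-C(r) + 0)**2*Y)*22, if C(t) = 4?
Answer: -4576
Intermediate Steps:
r = 45 (r = 5/(1/(3 + 6)) = 5/(1/9) = 5*9 = 45)
((-C(r) + 0)**2*Y)*22 = ((-1*4 + 0)**2*(-13))*22 = ((-4 + 0)**2*(-13))*22 = ((-4)**2*(-13))*22 = (16*(-13))*22 = -208*22 = -4576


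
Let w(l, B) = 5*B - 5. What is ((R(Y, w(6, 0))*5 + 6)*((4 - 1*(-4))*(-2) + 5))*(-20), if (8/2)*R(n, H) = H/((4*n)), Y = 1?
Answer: 3905/4 ≈ 976.25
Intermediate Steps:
w(l, B) = -5 + 5*B
R(n, H) = H/(16*n) (R(n, H) = (H/((4*n)))/4 = (H*(1/(4*n)))/4 = (H/(4*n))/4 = H/(16*n))
((R(Y, w(6, 0))*5 + 6)*((4 - 1*(-4))*(-2) + 5))*(-20) = ((((1/16)*(-5 + 5*0)/1)*5 + 6)*((4 - 1*(-4))*(-2) + 5))*(-20) = ((((1/16)*(-5 + 0)*1)*5 + 6)*((4 + 4)*(-2) + 5))*(-20) = ((((1/16)*(-5)*1)*5 + 6)*(8*(-2) + 5))*(-20) = ((-5/16*5 + 6)*(-16 + 5))*(-20) = ((-25/16 + 6)*(-11))*(-20) = ((71/16)*(-11))*(-20) = -781/16*(-20) = 3905/4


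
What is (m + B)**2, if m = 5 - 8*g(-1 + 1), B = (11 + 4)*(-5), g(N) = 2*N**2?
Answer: 4900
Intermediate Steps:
B = -75 (B = 15*(-5) = -75)
m = 5 (m = 5 - 16*(-1 + 1)**2 = 5 - 16*0**2 = 5 - 16*0 = 5 - 8*0 = 5 + 0 = 5)
(m + B)**2 = (5 - 75)**2 = (-70)**2 = 4900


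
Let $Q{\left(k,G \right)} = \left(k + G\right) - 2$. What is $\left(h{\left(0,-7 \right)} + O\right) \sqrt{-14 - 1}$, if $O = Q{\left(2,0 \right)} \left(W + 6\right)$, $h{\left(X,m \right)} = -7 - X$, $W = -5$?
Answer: $- 7 i \sqrt{15} \approx - 27.111 i$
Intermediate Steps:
$Q{\left(k,G \right)} = -2 + G + k$ ($Q{\left(k,G \right)} = \left(G + k\right) - 2 = -2 + G + k$)
$O = 0$ ($O = \left(-2 + 0 + 2\right) \left(-5 + 6\right) = 0 \cdot 1 = 0$)
$\left(h{\left(0,-7 \right)} + O\right) \sqrt{-14 - 1} = \left(\left(-7 - 0\right) + 0\right) \sqrt{-14 - 1} = \left(\left(-7 + 0\right) + 0\right) \sqrt{-15} = \left(-7 + 0\right) i \sqrt{15} = - 7 i \sqrt{15}$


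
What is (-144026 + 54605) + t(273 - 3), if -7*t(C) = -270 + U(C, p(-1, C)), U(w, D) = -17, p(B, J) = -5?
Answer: -89380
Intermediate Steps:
t(C) = 41 (t(C) = -(-270 - 17)/7 = -1/7*(-287) = 41)
(-144026 + 54605) + t(273 - 3) = (-144026 + 54605) + 41 = -89421 + 41 = -89380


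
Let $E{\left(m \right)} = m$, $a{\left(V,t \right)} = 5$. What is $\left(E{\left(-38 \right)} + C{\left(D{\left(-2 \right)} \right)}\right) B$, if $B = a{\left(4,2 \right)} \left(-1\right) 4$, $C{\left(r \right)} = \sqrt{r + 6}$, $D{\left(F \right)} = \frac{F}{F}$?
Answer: $760 - 20 \sqrt{7} \approx 707.08$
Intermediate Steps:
$D{\left(F \right)} = 1$
$C{\left(r \right)} = \sqrt{6 + r}$
$B = -20$ ($B = 5 \left(-1\right) 4 = \left(-5\right) 4 = -20$)
$\left(E{\left(-38 \right)} + C{\left(D{\left(-2 \right)} \right)}\right) B = \left(-38 + \sqrt{6 + 1}\right) \left(-20\right) = \left(-38 + \sqrt{7}\right) \left(-20\right) = 760 - 20 \sqrt{7}$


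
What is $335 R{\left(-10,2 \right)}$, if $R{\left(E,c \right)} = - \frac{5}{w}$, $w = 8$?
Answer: $- \frac{1675}{8} \approx -209.38$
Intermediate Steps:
$R{\left(E,c \right)} = - \frac{5}{8}$
$335 R{\left(-10,2 \right)} = 335 \left(- \frac{5}{8}\right) = - \frac{1675}{8}$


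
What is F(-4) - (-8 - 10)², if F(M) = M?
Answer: -328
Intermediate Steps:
F(-4) - (-8 - 10)² = -4 - (-8 - 10)² = -4 - 1*(-18)² = -4 - 1*324 = -4 - 324 = -328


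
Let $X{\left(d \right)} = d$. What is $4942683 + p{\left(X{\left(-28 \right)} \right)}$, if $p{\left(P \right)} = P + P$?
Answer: $4942627$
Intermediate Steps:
$p{\left(P \right)} = 2 P$
$4942683 + p{\left(X{\left(-28 \right)} \right)} = 4942683 + 2 \left(-28\right) = 4942683 - 56 = 4942627$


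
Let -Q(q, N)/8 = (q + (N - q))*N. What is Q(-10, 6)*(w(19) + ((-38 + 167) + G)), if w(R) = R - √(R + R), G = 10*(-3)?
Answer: -33984 + 288*√38 ≈ -32209.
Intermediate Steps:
Q(q, N) = -8*N² (Q(q, N) = -8*(q + (N - q))*N = -8*N*N = -8*N²)
G = -30
w(R) = R - √2*√R (w(R) = R - √(2*R) = R - √2*√R)
Q(-10, 6)*(w(19) + ((-38 + 167) + G)) = (-8*6²)*((19 - √2*√19) + ((-38 + 167) - 30)) = (-8*36)*((19 - √38) + (129 - 30)) = -288*((19 - √38) + 99) = -288*(118 - √38) = -33984 + 288*√38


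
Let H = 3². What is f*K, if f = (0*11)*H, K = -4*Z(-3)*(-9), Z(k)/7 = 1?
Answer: 0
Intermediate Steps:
H = 9
Z(k) = 7 (Z(k) = 7*1 = 7)
K = 252 (K = -4*7*(-9) = -28*(-9) = 252)
f = 0 (f = (0*11)*9 = 0*9 = 0)
f*K = 0*252 = 0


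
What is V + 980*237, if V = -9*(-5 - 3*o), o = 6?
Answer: 232467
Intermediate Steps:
V = 207 (V = -9*(-5 - 3*6) = -9*(-5 - 18) = -9*(-23) = 207)
V + 980*237 = 207 + 980*237 = 207 + 232260 = 232467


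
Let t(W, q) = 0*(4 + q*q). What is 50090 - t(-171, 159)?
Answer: 50090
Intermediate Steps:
t(W, q) = 0 (t(W, q) = 0*(4 + q²) = 0)
50090 - t(-171, 159) = 50090 - 1*0 = 50090 + 0 = 50090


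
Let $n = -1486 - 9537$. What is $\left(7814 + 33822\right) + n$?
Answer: $30613$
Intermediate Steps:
$n = -11023$ ($n = -1486 - 9537 = -11023$)
$\left(7814 + 33822\right) + n = \left(7814 + 33822\right) - 11023 = 41636 - 11023 = 30613$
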